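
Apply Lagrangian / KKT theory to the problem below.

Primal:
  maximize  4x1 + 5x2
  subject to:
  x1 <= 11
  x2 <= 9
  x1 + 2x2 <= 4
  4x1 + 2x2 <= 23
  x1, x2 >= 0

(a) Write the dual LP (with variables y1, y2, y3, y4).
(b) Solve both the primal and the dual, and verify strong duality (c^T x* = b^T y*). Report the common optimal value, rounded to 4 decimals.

The standard primal-dual pair for 'max c^T x s.t. A x <= b, x >= 0' is:
  Dual:  min b^T y  s.t.  A^T y >= c,  y >= 0.

So the dual LP is:
  minimize  11y1 + 9y2 + 4y3 + 23y4
  subject to:
    y1 + y3 + 4y4 >= 4
    y2 + 2y3 + 2y4 >= 5
    y1, y2, y3, y4 >= 0

Solving the primal: x* = (4, 0).
  primal value c^T x* = 16.
Solving the dual: y* = (0, 0, 4, 0).
  dual value b^T y* = 16.
Strong duality: c^T x* = b^T y*. Confirmed.

16


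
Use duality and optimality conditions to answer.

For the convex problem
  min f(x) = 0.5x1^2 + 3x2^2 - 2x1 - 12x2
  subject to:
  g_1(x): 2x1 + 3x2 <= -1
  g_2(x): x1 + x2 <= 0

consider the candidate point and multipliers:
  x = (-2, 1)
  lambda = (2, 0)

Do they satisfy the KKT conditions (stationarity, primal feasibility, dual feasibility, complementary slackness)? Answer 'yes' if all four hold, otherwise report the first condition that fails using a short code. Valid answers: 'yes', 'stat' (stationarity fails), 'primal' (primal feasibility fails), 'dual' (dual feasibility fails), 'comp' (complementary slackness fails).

Gradient of f: grad f(x) = Q x + c = (-4, -6)
Constraint values g_i(x) = a_i^T x - b_i:
  g_1((-2, 1)) = 0
  g_2((-2, 1)) = -1
Stationarity residual: grad f(x) + sum_i lambda_i a_i = (0, 0)
  -> stationarity OK
Primal feasibility (all g_i <= 0): OK
Dual feasibility (all lambda_i >= 0): OK
Complementary slackness (lambda_i * g_i(x) = 0 for all i): OK

Verdict: yes, KKT holds.

yes


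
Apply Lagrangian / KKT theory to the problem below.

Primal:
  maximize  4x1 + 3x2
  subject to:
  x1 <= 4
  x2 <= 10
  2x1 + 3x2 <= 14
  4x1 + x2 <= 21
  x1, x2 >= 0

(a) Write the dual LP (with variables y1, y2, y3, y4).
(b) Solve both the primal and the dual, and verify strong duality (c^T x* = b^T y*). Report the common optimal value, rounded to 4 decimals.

The standard primal-dual pair for 'max c^T x s.t. A x <= b, x >= 0' is:
  Dual:  min b^T y  s.t.  A^T y >= c,  y >= 0.

So the dual LP is:
  minimize  4y1 + 10y2 + 14y3 + 21y4
  subject to:
    y1 + 2y3 + 4y4 >= 4
    y2 + 3y3 + y4 >= 3
    y1, y2, y3, y4 >= 0

Solving the primal: x* = (4, 2).
  primal value c^T x* = 22.
Solving the dual: y* = (2, 0, 1, 0).
  dual value b^T y* = 22.
Strong duality: c^T x* = b^T y*. Confirmed.

22


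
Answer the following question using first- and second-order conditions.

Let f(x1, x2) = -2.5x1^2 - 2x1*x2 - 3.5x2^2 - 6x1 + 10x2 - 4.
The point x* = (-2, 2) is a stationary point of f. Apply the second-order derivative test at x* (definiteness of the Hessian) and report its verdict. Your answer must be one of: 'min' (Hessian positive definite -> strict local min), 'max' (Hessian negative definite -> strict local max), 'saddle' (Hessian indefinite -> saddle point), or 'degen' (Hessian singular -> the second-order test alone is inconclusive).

Compute the Hessian H = grad^2 f:
  H = [[-5, -2], [-2, -7]]
Verify stationarity: grad f(x*) = H x* + g = (0, 0).
Eigenvalues of H: -8.2361, -3.7639.
Both eigenvalues < 0, so H is negative definite -> x* is a strict local max.

max


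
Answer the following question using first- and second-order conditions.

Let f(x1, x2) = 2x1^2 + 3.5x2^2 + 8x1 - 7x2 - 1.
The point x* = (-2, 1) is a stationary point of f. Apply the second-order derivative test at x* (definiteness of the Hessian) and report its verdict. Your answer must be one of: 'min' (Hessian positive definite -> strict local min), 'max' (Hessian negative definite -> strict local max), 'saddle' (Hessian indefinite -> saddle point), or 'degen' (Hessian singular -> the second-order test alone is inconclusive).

Compute the Hessian H = grad^2 f:
  H = [[4, 0], [0, 7]]
Verify stationarity: grad f(x*) = H x* + g = (0, 0).
Eigenvalues of H: 4, 7.
Both eigenvalues > 0, so H is positive definite -> x* is a strict local min.

min


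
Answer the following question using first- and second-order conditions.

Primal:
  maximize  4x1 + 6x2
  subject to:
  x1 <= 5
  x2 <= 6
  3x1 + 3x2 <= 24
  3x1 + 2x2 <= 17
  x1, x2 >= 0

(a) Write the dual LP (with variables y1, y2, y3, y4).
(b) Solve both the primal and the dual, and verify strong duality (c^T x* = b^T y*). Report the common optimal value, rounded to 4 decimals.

The standard primal-dual pair for 'max c^T x s.t. A x <= b, x >= 0' is:
  Dual:  min b^T y  s.t.  A^T y >= c,  y >= 0.

So the dual LP is:
  minimize  5y1 + 6y2 + 24y3 + 17y4
  subject to:
    y1 + 3y3 + 3y4 >= 4
    y2 + 3y3 + 2y4 >= 6
    y1, y2, y3, y4 >= 0

Solving the primal: x* = (1.6667, 6).
  primal value c^T x* = 42.6667.
Solving the dual: y* = (0, 3.3333, 0, 1.3333).
  dual value b^T y* = 42.6667.
Strong duality: c^T x* = b^T y*. Confirmed.

42.6667


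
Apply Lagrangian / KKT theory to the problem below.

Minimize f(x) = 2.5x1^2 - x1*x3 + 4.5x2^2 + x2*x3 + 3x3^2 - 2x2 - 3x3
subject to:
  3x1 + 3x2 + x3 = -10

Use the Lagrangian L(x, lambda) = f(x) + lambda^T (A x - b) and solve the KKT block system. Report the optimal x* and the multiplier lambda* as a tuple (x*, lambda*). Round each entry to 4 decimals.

Form the Lagrangian:
  L(x, lambda) = (1/2) x^T Q x + c^T x + lambda^T (A x - b)
Stationarity (grad_x L = 0): Q x + c + A^T lambda = 0.
Primal feasibility: A x = b.

This gives the KKT block system:
  [ Q   A^T ] [ x     ]   [-c ]
  [ A    0  ] [ lambda ] = [ b ]

Solving the linear system:
  x*      = (-2.2624, -0.962, -0.327)
  lambda* = (3.6616)
  f(x*)   = 19.7605

x* = (-2.2624, -0.962, -0.327), lambda* = (3.6616)


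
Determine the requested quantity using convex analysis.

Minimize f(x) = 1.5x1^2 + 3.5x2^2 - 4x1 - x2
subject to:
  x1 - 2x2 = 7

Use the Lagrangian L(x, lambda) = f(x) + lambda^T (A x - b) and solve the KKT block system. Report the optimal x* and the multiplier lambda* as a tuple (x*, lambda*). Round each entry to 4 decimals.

Form the Lagrangian:
  L(x, lambda) = (1/2) x^T Q x + c^T x + lambda^T (A x - b)
Stationarity (grad_x L = 0): Q x + c + A^T lambda = 0.
Primal feasibility: A x = b.

This gives the KKT block system:
  [ Q   A^T ] [ x     ]   [-c ]
  [ A    0  ] [ lambda ] = [ b ]

Solving the linear system:
  x*      = (3.5263, -1.7368)
  lambda* = (-6.5789)
  f(x*)   = 16.8421

x* = (3.5263, -1.7368), lambda* = (-6.5789)


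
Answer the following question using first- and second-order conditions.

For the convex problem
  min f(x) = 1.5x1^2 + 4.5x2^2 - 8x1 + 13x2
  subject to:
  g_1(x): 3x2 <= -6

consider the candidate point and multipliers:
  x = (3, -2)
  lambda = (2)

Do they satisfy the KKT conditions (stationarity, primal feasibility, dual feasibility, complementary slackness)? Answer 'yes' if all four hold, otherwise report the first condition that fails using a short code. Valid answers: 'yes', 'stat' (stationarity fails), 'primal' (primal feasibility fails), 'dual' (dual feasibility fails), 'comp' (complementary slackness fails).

Gradient of f: grad f(x) = Q x + c = (1, -5)
Constraint values g_i(x) = a_i^T x - b_i:
  g_1((3, -2)) = 0
Stationarity residual: grad f(x) + sum_i lambda_i a_i = (1, 1)
  -> stationarity FAILS
Primal feasibility (all g_i <= 0): OK
Dual feasibility (all lambda_i >= 0): OK
Complementary slackness (lambda_i * g_i(x) = 0 for all i): OK

Verdict: the first failing condition is stationarity -> stat.

stat


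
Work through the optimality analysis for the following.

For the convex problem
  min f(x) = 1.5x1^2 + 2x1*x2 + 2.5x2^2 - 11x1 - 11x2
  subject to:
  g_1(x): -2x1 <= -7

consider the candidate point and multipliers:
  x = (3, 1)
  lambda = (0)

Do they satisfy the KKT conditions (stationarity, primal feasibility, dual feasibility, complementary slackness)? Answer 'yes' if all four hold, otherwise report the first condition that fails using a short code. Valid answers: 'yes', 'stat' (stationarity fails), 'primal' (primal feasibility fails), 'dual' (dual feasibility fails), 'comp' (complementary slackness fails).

Gradient of f: grad f(x) = Q x + c = (0, 0)
Constraint values g_i(x) = a_i^T x - b_i:
  g_1((3, 1)) = 1
Stationarity residual: grad f(x) + sum_i lambda_i a_i = (0, 0)
  -> stationarity OK
Primal feasibility (all g_i <= 0): FAILS
Dual feasibility (all lambda_i >= 0): OK
Complementary slackness (lambda_i * g_i(x) = 0 for all i): OK

Verdict: the first failing condition is primal_feasibility -> primal.

primal


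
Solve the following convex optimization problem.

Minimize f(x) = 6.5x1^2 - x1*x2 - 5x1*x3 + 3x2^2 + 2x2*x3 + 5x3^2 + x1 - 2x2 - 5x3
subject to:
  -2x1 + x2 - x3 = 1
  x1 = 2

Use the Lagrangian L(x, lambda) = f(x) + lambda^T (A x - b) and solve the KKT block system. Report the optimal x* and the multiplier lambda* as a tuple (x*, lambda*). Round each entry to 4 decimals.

Form the Lagrangian:
  L(x, lambda) = (1/2) x^T Q x + c^T x + lambda^T (A x - b)
Stationarity (grad_x L = 0): Q x + c + A^T lambda = 0.
Primal feasibility: A x = b.

This gives the KKT block system:
  [ Q   A^T ] [ x     ]   [-c ]
  [ A    0  ] [ lambda ] = [ b ]

Solving the linear system:
  x*      = (2, 3.95, -1.05)
  lambda* = (-17.6, -63.5)
  f(x*)   = 71.975

x* = (2, 3.95, -1.05), lambda* = (-17.6, -63.5)


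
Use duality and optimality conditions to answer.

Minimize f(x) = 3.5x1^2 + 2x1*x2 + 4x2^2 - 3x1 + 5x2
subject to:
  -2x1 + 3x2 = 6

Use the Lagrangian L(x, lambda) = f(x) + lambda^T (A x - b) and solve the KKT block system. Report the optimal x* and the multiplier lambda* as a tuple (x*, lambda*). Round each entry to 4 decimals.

Form the Lagrangian:
  L(x, lambda) = (1/2) x^T Q x + c^T x + lambda^T (A x - b)
Stationarity (grad_x L = 0): Q x + c + A^T lambda = 0.
Primal feasibility: A x = b.

This gives the KKT block system:
  [ Q   A^T ] [ x     ]   [-c ]
  [ A    0  ] [ lambda ] = [ b ]

Solving the linear system:
  x*      = (-1.1345, 1.2437)
  lambda* = (-4.2269)
  f(x*)   = 17.4916

x* = (-1.1345, 1.2437), lambda* = (-4.2269)


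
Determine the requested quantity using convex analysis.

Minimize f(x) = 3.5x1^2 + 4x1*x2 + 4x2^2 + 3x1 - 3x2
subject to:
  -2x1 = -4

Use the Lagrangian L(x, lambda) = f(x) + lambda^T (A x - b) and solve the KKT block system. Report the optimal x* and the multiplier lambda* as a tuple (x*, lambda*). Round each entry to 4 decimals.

Form the Lagrangian:
  L(x, lambda) = (1/2) x^T Q x + c^T x + lambda^T (A x - b)
Stationarity (grad_x L = 0): Q x + c + A^T lambda = 0.
Primal feasibility: A x = b.

This gives the KKT block system:
  [ Q   A^T ] [ x     ]   [-c ]
  [ A    0  ] [ lambda ] = [ b ]

Solving the linear system:
  x*      = (2, -0.625)
  lambda* = (7.25)
  f(x*)   = 18.4375

x* = (2, -0.625), lambda* = (7.25)


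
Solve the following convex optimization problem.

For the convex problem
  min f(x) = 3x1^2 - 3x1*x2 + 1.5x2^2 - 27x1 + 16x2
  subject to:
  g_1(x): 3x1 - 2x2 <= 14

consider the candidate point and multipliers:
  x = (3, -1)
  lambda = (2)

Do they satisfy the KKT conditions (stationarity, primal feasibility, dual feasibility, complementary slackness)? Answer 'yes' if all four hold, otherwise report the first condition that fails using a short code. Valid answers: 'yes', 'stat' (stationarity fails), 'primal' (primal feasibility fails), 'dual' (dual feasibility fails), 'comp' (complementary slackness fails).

Gradient of f: grad f(x) = Q x + c = (-6, 4)
Constraint values g_i(x) = a_i^T x - b_i:
  g_1((3, -1)) = -3
Stationarity residual: grad f(x) + sum_i lambda_i a_i = (0, 0)
  -> stationarity OK
Primal feasibility (all g_i <= 0): OK
Dual feasibility (all lambda_i >= 0): OK
Complementary slackness (lambda_i * g_i(x) = 0 for all i): FAILS

Verdict: the first failing condition is complementary_slackness -> comp.

comp


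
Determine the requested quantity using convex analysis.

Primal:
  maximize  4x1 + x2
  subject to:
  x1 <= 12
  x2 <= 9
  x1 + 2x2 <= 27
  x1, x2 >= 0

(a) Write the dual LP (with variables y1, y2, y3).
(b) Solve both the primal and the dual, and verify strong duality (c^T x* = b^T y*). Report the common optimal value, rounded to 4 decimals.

The standard primal-dual pair for 'max c^T x s.t. A x <= b, x >= 0' is:
  Dual:  min b^T y  s.t.  A^T y >= c,  y >= 0.

So the dual LP is:
  minimize  12y1 + 9y2 + 27y3
  subject to:
    y1 + y3 >= 4
    y2 + 2y3 >= 1
    y1, y2, y3 >= 0

Solving the primal: x* = (12, 7.5).
  primal value c^T x* = 55.5.
Solving the dual: y* = (3.5, 0, 0.5).
  dual value b^T y* = 55.5.
Strong duality: c^T x* = b^T y*. Confirmed.

55.5


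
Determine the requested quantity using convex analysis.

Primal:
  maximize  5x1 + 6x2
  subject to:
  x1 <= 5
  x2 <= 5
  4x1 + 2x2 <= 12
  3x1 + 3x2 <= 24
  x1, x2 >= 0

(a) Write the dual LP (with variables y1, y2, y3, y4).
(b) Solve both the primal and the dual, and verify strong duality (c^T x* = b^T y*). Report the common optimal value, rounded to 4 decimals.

The standard primal-dual pair for 'max c^T x s.t. A x <= b, x >= 0' is:
  Dual:  min b^T y  s.t.  A^T y >= c,  y >= 0.

So the dual LP is:
  minimize  5y1 + 5y2 + 12y3 + 24y4
  subject to:
    y1 + 4y3 + 3y4 >= 5
    y2 + 2y3 + 3y4 >= 6
    y1, y2, y3, y4 >= 0

Solving the primal: x* = (0.5, 5).
  primal value c^T x* = 32.5.
Solving the dual: y* = (0, 3.5, 1.25, 0).
  dual value b^T y* = 32.5.
Strong duality: c^T x* = b^T y*. Confirmed.

32.5


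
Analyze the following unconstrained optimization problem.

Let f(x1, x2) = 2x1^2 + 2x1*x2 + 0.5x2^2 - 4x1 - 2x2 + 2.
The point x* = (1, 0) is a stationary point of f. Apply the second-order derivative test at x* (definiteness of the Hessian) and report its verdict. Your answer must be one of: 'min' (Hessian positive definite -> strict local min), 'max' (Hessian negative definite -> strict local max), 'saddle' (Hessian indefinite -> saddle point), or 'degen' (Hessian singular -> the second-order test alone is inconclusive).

Compute the Hessian H = grad^2 f:
  H = [[4, 2], [2, 1]]
Verify stationarity: grad f(x*) = H x* + g = (0, 0).
Eigenvalues of H: 0, 5.
H has a zero eigenvalue (singular; positive semidefinite but not definite), so H is neither positive definite, negative definite, nor indefinite. The second-order test alone is inconclusive -> degen.
(Indeed, f is constant along the null direction of H through x*, so x* is not a strict local extremum.)

degen


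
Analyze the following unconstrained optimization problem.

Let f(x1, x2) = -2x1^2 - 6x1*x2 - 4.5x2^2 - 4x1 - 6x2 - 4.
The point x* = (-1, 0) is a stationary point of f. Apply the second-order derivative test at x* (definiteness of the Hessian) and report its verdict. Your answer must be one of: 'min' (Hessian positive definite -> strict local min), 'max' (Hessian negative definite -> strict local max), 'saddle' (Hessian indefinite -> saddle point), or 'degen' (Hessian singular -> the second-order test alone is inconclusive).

Compute the Hessian H = grad^2 f:
  H = [[-4, -6], [-6, -9]]
Verify stationarity: grad f(x*) = H x* + g = (0, 0).
Eigenvalues of H: -13, 0.
H has a zero eigenvalue (singular; negative semidefinite but not definite), so H is neither positive definite, negative definite, nor indefinite. The second-order test alone is inconclusive -> degen.
(Indeed, f is constant along the null direction of H through x*, so x* is not a strict local extremum.)

degen


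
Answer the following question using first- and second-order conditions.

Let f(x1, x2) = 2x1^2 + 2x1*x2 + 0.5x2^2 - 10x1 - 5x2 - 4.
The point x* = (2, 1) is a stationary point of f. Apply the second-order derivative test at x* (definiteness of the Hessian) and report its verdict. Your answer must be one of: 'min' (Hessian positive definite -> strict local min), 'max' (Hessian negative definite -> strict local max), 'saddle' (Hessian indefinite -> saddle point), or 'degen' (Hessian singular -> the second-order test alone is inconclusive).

Compute the Hessian H = grad^2 f:
  H = [[4, 2], [2, 1]]
Verify stationarity: grad f(x*) = H x* + g = (0, 0).
Eigenvalues of H: 0, 5.
H has a zero eigenvalue (singular; positive semidefinite but not definite), so H is neither positive definite, negative definite, nor indefinite. The second-order test alone is inconclusive -> degen.
(Indeed, f is constant along the null direction of H through x*, so x* is not a strict local extremum.)

degen


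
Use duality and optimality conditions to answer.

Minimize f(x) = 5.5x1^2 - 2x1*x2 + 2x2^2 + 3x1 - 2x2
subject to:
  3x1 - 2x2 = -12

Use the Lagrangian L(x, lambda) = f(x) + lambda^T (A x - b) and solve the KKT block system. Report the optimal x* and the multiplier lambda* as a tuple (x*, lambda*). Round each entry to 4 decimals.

Form the Lagrangian:
  L(x, lambda) = (1/2) x^T Q x + c^T x + lambda^T (A x - b)
Stationarity (grad_x L = 0): Q x + c + A^T lambda = 0.
Primal feasibility: A x = b.

This gives the KKT block system:
  [ Q   A^T ] [ x     ]   [-c ]
  [ A    0  ] [ lambda ] = [ b ]

Solving the linear system:
  x*      = (-1.7143, 3.4286)
  lambda* = (7.5714)
  f(x*)   = 39.4286

x* = (-1.7143, 3.4286), lambda* = (7.5714)


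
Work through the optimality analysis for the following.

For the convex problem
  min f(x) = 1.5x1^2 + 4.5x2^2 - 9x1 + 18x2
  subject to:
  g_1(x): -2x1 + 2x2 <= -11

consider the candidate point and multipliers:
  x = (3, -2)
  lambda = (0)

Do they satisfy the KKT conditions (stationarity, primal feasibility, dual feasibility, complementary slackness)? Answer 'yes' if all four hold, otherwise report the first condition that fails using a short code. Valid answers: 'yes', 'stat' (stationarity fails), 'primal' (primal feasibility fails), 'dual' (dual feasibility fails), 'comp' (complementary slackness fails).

Gradient of f: grad f(x) = Q x + c = (0, 0)
Constraint values g_i(x) = a_i^T x - b_i:
  g_1((3, -2)) = 1
Stationarity residual: grad f(x) + sum_i lambda_i a_i = (0, 0)
  -> stationarity OK
Primal feasibility (all g_i <= 0): FAILS
Dual feasibility (all lambda_i >= 0): OK
Complementary slackness (lambda_i * g_i(x) = 0 for all i): OK

Verdict: the first failing condition is primal_feasibility -> primal.

primal


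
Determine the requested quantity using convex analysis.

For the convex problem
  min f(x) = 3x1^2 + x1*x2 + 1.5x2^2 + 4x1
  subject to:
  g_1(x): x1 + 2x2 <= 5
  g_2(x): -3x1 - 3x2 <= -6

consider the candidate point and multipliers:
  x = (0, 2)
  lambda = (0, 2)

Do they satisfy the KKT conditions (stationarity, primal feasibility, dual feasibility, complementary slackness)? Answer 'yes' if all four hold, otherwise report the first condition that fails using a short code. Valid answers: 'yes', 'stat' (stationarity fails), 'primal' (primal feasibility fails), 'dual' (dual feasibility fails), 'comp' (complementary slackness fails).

Gradient of f: grad f(x) = Q x + c = (6, 6)
Constraint values g_i(x) = a_i^T x - b_i:
  g_1((0, 2)) = -1
  g_2((0, 2)) = 0
Stationarity residual: grad f(x) + sum_i lambda_i a_i = (0, 0)
  -> stationarity OK
Primal feasibility (all g_i <= 0): OK
Dual feasibility (all lambda_i >= 0): OK
Complementary slackness (lambda_i * g_i(x) = 0 for all i): OK

Verdict: yes, KKT holds.

yes


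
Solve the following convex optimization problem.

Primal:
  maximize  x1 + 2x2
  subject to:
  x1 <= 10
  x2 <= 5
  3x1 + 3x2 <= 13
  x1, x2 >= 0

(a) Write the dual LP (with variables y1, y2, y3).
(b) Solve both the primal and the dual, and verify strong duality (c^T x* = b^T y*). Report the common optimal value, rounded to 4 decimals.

The standard primal-dual pair for 'max c^T x s.t. A x <= b, x >= 0' is:
  Dual:  min b^T y  s.t.  A^T y >= c,  y >= 0.

So the dual LP is:
  minimize  10y1 + 5y2 + 13y3
  subject to:
    y1 + 3y3 >= 1
    y2 + 3y3 >= 2
    y1, y2, y3 >= 0

Solving the primal: x* = (0, 4.3333).
  primal value c^T x* = 8.6667.
Solving the dual: y* = (0, 0, 0.6667).
  dual value b^T y* = 8.6667.
Strong duality: c^T x* = b^T y*. Confirmed.

8.6667


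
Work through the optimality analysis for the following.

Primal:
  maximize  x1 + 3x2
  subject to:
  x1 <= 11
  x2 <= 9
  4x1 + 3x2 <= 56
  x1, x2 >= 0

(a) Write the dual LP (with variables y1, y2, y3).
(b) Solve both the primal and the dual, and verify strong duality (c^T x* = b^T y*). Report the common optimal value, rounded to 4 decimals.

The standard primal-dual pair for 'max c^T x s.t. A x <= b, x >= 0' is:
  Dual:  min b^T y  s.t.  A^T y >= c,  y >= 0.

So the dual LP is:
  minimize  11y1 + 9y2 + 56y3
  subject to:
    y1 + 4y3 >= 1
    y2 + 3y3 >= 3
    y1, y2, y3 >= 0

Solving the primal: x* = (7.25, 9).
  primal value c^T x* = 34.25.
Solving the dual: y* = (0, 2.25, 0.25).
  dual value b^T y* = 34.25.
Strong duality: c^T x* = b^T y*. Confirmed.

34.25


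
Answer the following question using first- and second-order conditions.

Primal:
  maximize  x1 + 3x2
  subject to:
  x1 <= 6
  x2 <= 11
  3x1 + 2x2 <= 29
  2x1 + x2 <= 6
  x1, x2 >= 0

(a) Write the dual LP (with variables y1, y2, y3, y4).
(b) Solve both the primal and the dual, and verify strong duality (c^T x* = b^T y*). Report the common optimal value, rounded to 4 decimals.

The standard primal-dual pair for 'max c^T x s.t. A x <= b, x >= 0' is:
  Dual:  min b^T y  s.t.  A^T y >= c,  y >= 0.

So the dual LP is:
  minimize  6y1 + 11y2 + 29y3 + 6y4
  subject to:
    y1 + 3y3 + 2y4 >= 1
    y2 + 2y3 + y4 >= 3
    y1, y2, y3, y4 >= 0

Solving the primal: x* = (0, 6).
  primal value c^T x* = 18.
Solving the dual: y* = (0, 0, 0, 3).
  dual value b^T y* = 18.
Strong duality: c^T x* = b^T y*. Confirmed.

18


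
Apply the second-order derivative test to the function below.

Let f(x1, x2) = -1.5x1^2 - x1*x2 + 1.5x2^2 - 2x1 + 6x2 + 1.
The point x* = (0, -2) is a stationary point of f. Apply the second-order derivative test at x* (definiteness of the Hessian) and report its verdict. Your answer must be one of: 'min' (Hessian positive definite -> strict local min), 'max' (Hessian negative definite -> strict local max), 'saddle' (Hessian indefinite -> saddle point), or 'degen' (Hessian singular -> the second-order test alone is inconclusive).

Compute the Hessian H = grad^2 f:
  H = [[-3, -1], [-1, 3]]
Verify stationarity: grad f(x*) = H x* + g = (0, 0).
Eigenvalues of H: -3.1623, 3.1623.
Eigenvalues have mixed signs, so H is indefinite -> x* is a saddle point.

saddle


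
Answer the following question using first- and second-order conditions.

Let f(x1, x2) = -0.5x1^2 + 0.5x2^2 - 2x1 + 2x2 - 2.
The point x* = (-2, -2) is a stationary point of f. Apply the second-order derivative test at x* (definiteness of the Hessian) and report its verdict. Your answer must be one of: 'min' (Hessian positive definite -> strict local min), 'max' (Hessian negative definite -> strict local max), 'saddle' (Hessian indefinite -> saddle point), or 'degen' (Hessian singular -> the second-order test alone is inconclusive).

Compute the Hessian H = grad^2 f:
  H = [[-1, 0], [0, 1]]
Verify stationarity: grad f(x*) = H x* + g = (0, 0).
Eigenvalues of H: -1, 1.
Eigenvalues have mixed signs, so H is indefinite -> x* is a saddle point.

saddle


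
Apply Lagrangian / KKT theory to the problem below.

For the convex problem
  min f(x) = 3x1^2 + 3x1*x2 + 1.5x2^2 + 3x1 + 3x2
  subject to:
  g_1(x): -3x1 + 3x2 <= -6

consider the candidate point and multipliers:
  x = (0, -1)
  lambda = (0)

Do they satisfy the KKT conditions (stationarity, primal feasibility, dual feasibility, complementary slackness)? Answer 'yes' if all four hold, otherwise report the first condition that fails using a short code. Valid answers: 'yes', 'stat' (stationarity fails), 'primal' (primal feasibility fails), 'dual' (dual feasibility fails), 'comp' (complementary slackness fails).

Gradient of f: grad f(x) = Q x + c = (0, 0)
Constraint values g_i(x) = a_i^T x - b_i:
  g_1((0, -1)) = 3
Stationarity residual: grad f(x) + sum_i lambda_i a_i = (0, 0)
  -> stationarity OK
Primal feasibility (all g_i <= 0): FAILS
Dual feasibility (all lambda_i >= 0): OK
Complementary slackness (lambda_i * g_i(x) = 0 for all i): OK

Verdict: the first failing condition is primal_feasibility -> primal.

primal


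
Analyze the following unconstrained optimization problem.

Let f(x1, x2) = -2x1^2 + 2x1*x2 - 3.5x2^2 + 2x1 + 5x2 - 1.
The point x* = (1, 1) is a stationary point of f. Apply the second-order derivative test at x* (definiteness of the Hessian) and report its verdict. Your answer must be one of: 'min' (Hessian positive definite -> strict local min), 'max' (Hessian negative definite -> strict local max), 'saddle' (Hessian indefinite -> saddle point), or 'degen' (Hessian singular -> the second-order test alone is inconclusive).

Compute the Hessian H = grad^2 f:
  H = [[-4, 2], [2, -7]]
Verify stationarity: grad f(x*) = H x* + g = (0, 0).
Eigenvalues of H: -8, -3.
Both eigenvalues < 0, so H is negative definite -> x* is a strict local max.

max


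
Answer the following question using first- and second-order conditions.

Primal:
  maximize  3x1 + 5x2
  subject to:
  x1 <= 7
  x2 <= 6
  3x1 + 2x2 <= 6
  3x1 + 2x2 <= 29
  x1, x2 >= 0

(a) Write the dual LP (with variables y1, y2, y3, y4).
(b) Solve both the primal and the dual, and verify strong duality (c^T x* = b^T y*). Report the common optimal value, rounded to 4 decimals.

The standard primal-dual pair for 'max c^T x s.t. A x <= b, x >= 0' is:
  Dual:  min b^T y  s.t.  A^T y >= c,  y >= 0.

So the dual LP is:
  minimize  7y1 + 6y2 + 6y3 + 29y4
  subject to:
    y1 + 3y3 + 3y4 >= 3
    y2 + 2y3 + 2y4 >= 5
    y1, y2, y3, y4 >= 0

Solving the primal: x* = (0, 3).
  primal value c^T x* = 15.
Solving the dual: y* = (0, 0, 2.5, 0).
  dual value b^T y* = 15.
Strong duality: c^T x* = b^T y*. Confirmed.

15


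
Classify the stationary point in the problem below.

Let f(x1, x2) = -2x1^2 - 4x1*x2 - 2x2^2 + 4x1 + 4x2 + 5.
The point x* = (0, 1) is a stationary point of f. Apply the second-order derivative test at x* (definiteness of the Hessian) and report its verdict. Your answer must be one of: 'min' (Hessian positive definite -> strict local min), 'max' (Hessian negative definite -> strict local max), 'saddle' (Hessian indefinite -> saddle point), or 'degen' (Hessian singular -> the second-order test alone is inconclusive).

Compute the Hessian H = grad^2 f:
  H = [[-4, -4], [-4, -4]]
Verify stationarity: grad f(x*) = H x* + g = (0, 0).
Eigenvalues of H: -8, 0.
H has a zero eigenvalue (singular; negative semidefinite but not definite), so H is neither positive definite, negative definite, nor indefinite. The second-order test alone is inconclusive -> degen.
(Indeed, f is constant along the null direction of H through x*, so x* is not a strict local extremum.)

degen


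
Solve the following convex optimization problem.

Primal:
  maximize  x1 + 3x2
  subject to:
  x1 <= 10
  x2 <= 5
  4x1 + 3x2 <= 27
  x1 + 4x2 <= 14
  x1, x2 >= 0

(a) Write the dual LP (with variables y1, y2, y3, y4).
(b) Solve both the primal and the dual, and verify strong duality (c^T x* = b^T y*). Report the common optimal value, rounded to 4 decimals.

The standard primal-dual pair for 'max c^T x s.t. A x <= b, x >= 0' is:
  Dual:  min b^T y  s.t.  A^T y >= c,  y >= 0.

So the dual LP is:
  minimize  10y1 + 5y2 + 27y3 + 14y4
  subject to:
    y1 + 4y3 + y4 >= 1
    y2 + 3y3 + 4y4 >= 3
    y1, y2, y3, y4 >= 0

Solving the primal: x* = (5.0769, 2.2308).
  primal value c^T x* = 11.7692.
Solving the dual: y* = (0, 0, 0.0769, 0.6923).
  dual value b^T y* = 11.7692.
Strong duality: c^T x* = b^T y*. Confirmed.

11.7692


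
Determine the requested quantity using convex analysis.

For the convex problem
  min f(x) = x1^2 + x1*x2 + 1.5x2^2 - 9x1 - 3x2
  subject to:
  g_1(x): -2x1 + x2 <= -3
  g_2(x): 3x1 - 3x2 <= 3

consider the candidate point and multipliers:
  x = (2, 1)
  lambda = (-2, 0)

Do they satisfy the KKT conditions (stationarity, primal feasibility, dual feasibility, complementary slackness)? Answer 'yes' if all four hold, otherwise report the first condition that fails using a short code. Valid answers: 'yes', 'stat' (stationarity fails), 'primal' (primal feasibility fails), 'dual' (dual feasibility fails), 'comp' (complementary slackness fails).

Gradient of f: grad f(x) = Q x + c = (-4, 2)
Constraint values g_i(x) = a_i^T x - b_i:
  g_1((2, 1)) = 0
  g_2((2, 1)) = 0
Stationarity residual: grad f(x) + sum_i lambda_i a_i = (0, 0)
  -> stationarity OK
Primal feasibility (all g_i <= 0): OK
Dual feasibility (all lambda_i >= 0): FAILS
Complementary slackness (lambda_i * g_i(x) = 0 for all i): OK

Verdict: the first failing condition is dual_feasibility -> dual.

dual


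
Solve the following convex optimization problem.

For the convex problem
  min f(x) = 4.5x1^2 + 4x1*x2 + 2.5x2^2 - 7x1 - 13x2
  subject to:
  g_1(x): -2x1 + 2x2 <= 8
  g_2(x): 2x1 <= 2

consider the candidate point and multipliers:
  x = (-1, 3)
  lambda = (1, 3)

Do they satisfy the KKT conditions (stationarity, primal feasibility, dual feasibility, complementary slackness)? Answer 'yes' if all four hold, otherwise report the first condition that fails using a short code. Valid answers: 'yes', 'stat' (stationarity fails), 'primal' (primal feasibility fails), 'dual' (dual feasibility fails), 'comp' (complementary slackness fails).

Gradient of f: grad f(x) = Q x + c = (-4, -2)
Constraint values g_i(x) = a_i^T x - b_i:
  g_1((-1, 3)) = 0
  g_2((-1, 3)) = -4
Stationarity residual: grad f(x) + sum_i lambda_i a_i = (0, 0)
  -> stationarity OK
Primal feasibility (all g_i <= 0): OK
Dual feasibility (all lambda_i >= 0): OK
Complementary slackness (lambda_i * g_i(x) = 0 for all i): FAILS

Verdict: the first failing condition is complementary_slackness -> comp.

comp


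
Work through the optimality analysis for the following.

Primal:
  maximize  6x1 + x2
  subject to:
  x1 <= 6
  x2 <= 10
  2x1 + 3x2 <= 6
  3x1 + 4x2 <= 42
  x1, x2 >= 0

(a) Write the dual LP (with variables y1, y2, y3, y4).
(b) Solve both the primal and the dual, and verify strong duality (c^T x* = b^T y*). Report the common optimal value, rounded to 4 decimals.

The standard primal-dual pair for 'max c^T x s.t. A x <= b, x >= 0' is:
  Dual:  min b^T y  s.t.  A^T y >= c,  y >= 0.

So the dual LP is:
  minimize  6y1 + 10y2 + 6y3 + 42y4
  subject to:
    y1 + 2y3 + 3y4 >= 6
    y2 + 3y3 + 4y4 >= 1
    y1, y2, y3, y4 >= 0

Solving the primal: x* = (3, 0).
  primal value c^T x* = 18.
Solving the dual: y* = (0, 0, 3, 0).
  dual value b^T y* = 18.
Strong duality: c^T x* = b^T y*. Confirmed.

18


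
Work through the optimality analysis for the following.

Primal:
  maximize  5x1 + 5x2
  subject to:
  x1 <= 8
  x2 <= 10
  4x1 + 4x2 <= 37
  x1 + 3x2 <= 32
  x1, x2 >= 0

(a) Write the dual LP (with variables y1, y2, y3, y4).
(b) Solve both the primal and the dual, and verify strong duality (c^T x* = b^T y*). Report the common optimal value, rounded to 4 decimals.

The standard primal-dual pair for 'max c^T x s.t. A x <= b, x >= 0' is:
  Dual:  min b^T y  s.t.  A^T y >= c,  y >= 0.

So the dual LP is:
  minimize  8y1 + 10y2 + 37y3 + 32y4
  subject to:
    y1 + 4y3 + y4 >= 5
    y2 + 4y3 + 3y4 >= 5
    y1, y2, y3, y4 >= 0

Solving the primal: x* = (8, 1.25).
  primal value c^T x* = 46.25.
Solving the dual: y* = (0, 0, 1.25, 0).
  dual value b^T y* = 46.25.
Strong duality: c^T x* = b^T y*. Confirmed.

46.25


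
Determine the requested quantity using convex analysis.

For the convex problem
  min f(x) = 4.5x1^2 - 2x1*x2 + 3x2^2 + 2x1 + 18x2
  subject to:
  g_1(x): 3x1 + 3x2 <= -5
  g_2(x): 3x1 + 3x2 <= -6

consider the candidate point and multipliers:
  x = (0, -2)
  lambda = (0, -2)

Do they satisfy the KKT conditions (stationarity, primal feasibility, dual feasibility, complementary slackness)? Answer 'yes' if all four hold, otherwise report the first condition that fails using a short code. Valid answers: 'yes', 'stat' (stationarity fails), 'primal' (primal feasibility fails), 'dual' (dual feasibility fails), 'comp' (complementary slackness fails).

Gradient of f: grad f(x) = Q x + c = (6, 6)
Constraint values g_i(x) = a_i^T x - b_i:
  g_1((0, -2)) = -1
  g_2((0, -2)) = 0
Stationarity residual: grad f(x) + sum_i lambda_i a_i = (0, 0)
  -> stationarity OK
Primal feasibility (all g_i <= 0): OK
Dual feasibility (all lambda_i >= 0): FAILS
Complementary slackness (lambda_i * g_i(x) = 0 for all i): OK

Verdict: the first failing condition is dual_feasibility -> dual.

dual


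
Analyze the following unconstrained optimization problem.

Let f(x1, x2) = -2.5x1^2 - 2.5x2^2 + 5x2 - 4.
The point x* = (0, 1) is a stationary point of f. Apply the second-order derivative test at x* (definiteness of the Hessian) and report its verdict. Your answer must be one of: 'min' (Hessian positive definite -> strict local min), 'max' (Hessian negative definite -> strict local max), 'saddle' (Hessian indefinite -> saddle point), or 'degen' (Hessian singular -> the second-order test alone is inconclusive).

Compute the Hessian H = grad^2 f:
  H = [[-5, 0], [0, -5]]
Verify stationarity: grad f(x*) = H x* + g = (0, 0).
Eigenvalues of H: -5, -5.
Both eigenvalues < 0, so H is negative definite -> x* is a strict local max.

max


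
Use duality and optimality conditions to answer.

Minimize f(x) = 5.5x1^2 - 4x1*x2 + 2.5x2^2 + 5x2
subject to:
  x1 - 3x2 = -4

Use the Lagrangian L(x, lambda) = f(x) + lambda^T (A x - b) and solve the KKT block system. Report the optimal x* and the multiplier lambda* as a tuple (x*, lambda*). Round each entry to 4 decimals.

Form the Lagrangian:
  L(x, lambda) = (1/2) x^T Q x + c^T x + lambda^T (A x - b)
Stationarity (grad_x L = 0): Q x + c + A^T lambda = 0.
Primal feasibility: A x = b.

This gives the KKT block system:
  [ Q   A^T ] [ x     ]   [-c ]
  [ A    0  ] [ lambda ] = [ b ]

Solving the linear system:
  x*      = (0.1625, 1.3875)
  lambda* = (3.7625)
  f(x*)   = 10.9937

x* = (0.1625, 1.3875), lambda* = (3.7625)


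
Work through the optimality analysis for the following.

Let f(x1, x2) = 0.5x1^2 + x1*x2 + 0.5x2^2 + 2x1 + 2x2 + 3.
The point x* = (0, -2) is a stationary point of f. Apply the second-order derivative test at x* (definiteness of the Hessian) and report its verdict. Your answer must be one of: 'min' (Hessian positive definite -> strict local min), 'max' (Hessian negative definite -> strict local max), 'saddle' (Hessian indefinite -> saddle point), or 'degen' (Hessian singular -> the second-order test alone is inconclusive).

Compute the Hessian H = grad^2 f:
  H = [[1, 1], [1, 1]]
Verify stationarity: grad f(x*) = H x* + g = (0, 0).
Eigenvalues of H: 0, 2.
H has a zero eigenvalue (singular; positive semidefinite but not definite), so H is neither positive definite, negative definite, nor indefinite. The second-order test alone is inconclusive -> degen.
(Indeed, f is constant along the null direction of H through x*, so x* is not a strict local extremum.)

degen


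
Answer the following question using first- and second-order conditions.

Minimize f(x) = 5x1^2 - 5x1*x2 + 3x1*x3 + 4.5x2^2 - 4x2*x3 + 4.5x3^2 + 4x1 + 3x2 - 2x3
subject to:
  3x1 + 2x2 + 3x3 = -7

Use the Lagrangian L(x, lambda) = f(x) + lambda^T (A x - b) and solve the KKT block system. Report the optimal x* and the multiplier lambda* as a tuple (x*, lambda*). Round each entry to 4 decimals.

Form the Lagrangian:
  L(x, lambda) = (1/2) x^T Q x + c^T x + lambda^T (A x - b)
Stationarity (grad_x L = 0): Q x + c + A^T lambda = 0.
Primal feasibility: A x = b.

This gives the KKT block system:
  [ Q   A^T ] [ x     ]   [-c ]
  [ A    0  ] [ lambda ] = [ b ]

Solving the linear system:
  x*      = (-1.2369, -1.3067, -0.2253)
  lambda* = (0.8372)
  f(x*)   = -1.2783

x* = (-1.2369, -1.3067, -0.2253), lambda* = (0.8372)


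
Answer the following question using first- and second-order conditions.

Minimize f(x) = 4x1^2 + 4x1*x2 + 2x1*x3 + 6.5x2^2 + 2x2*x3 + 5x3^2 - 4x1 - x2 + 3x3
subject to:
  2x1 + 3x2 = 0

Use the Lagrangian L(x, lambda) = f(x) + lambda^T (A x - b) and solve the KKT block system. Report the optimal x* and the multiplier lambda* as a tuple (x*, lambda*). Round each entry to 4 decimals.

Form the Lagrangian:
  L(x, lambda) = (1/2) x^T Q x + c^T x + lambda^T (A x - b)
Stationarity (grad_x L = 0): Q x + c + A^T lambda = 0.
Primal feasibility: A x = b.

This gives the KKT block system:
  [ Q   A^T ] [ x     ]   [-c ]
  [ A    0  ] [ lambda ] = [ b ]

Solving the linear system:
  x*      = (0.4206, -0.2804, -0.328)
  lambda* = (1.2063)
  f(x*)   = -1.1931

x* = (0.4206, -0.2804, -0.328), lambda* = (1.2063)


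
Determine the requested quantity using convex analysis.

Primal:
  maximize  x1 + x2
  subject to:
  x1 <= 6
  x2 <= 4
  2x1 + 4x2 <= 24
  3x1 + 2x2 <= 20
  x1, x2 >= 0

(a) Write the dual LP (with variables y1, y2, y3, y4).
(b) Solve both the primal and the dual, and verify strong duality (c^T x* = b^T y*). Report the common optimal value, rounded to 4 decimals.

The standard primal-dual pair for 'max c^T x s.t. A x <= b, x >= 0' is:
  Dual:  min b^T y  s.t.  A^T y >= c,  y >= 0.

So the dual LP is:
  minimize  6y1 + 4y2 + 24y3 + 20y4
  subject to:
    y1 + 2y3 + 3y4 >= 1
    y2 + 4y3 + 2y4 >= 1
    y1, y2, y3, y4 >= 0

Solving the primal: x* = (4, 4).
  primal value c^T x* = 8.
Solving the dual: y* = (0, 0.3333, 0, 0.3333).
  dual value b^T y* = 8.
Strong duality: c^T x* = b^T y*. Confirmed.

8


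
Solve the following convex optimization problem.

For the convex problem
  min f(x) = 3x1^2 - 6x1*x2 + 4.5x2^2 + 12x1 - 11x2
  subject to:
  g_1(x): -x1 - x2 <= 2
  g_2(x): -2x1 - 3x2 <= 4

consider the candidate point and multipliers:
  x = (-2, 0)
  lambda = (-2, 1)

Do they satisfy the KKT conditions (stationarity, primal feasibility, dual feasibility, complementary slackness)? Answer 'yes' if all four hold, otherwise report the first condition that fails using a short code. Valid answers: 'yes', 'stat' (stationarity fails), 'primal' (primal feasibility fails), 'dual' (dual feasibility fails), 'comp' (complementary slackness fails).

Gradient of f: grad f(x) = Q x + c = (0, 1)
Constraint values g_i(x) = a_i^T x - b_i:
  g_1((-2, 0)) = 0
  g_2((-2, 0)) = 0
Stationarity residual: grad f(x) + sum_i lambda_i a_i = (0, 0)
  -> stationarity OK
Primal feasibility (all g_i <= 0): OK
Dual feasibility (all lambda_i >= 0): FAILS
Complementary slackness (lambda_i * g_i(x) = 0 for all i): OK

Verdict: the first failing condition is dual_feasibility -> dual.

dual


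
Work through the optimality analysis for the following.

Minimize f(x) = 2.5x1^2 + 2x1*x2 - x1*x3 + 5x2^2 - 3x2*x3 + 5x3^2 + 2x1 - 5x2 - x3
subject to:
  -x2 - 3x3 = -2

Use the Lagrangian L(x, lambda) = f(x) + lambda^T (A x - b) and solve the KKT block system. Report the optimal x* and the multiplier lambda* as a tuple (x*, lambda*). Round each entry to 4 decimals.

Form the Lagrangian:
  L(x, lambda) = (1/2) x^T Q x + c^T x + lambda^T (A x - b)
Stationarity (grad_x L = 0): Q x + c + A^T lambda = 0.
Primal feasibility: A x = b.

This gives the KKT block system:
  [ Q   A^T ] [ x     ]   [-c ]
  [ A    0  ] [ lambda ] = [ b ]

Solving the linear system:
  x*      = (-0.6359, 0.7911, 0.403)
  lambda* = (0.4307)
  f(x*)   = -2.3845

x* = (-0.6359, 0.7911, 0.403), lambda* = (0.4307)


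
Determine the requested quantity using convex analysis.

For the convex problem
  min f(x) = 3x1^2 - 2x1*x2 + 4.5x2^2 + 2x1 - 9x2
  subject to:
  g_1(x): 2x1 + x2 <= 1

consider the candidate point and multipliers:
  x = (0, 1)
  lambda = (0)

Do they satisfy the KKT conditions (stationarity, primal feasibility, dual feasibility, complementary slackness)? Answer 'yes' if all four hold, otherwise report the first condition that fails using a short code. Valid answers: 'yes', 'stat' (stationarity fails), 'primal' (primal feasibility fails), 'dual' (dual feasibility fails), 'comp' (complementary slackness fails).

Gradient of f: grad f(x) = Q x + c = (0, 0)
Constraint values g_i(x) = a_i^T x - b_i:
  g_1((0, 1)) = 0
Stationarity residual: grad f(x) + sum_i lambda_i a_i = (0, 0)
  -> stationarity OK
Primal feasibility (all g_i <= 0): OK
Dual feasibility (all lambda_i >= 0): OK
Complementary slackness (lambda_i * g_i(x) = 0 for all i): OK

Verdict: yes, KKT holds.

yes


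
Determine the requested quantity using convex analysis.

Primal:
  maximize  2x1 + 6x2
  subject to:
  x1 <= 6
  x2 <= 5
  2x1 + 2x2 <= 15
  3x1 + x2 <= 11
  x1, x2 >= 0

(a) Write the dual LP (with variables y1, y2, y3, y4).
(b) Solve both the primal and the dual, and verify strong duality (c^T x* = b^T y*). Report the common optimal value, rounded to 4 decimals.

The standard primal-dual pair for 'max c^T x s.t. A x <= b, x >= 0' is:
  Dual:  min b^T y  s.t.  A^T y >= c,  y >= 0.

So the dual LP is:
  minimize  6y1 + 5y2 + 15y3 + 11y4
  subject to:
    y1 + 2y3 + 3y4 >= 2
    y2 + 2y3 + y4 >= 6
    y1, y2, y3, y4 >= 0

Solving the primal: x* = (2, 5).
  primal value c^T x* = 34.
Solving the dual: y* = (0, 5.3333, 0, 0.6667).
  dual value b^T y* = 34.
Strong duality: c^T x* = b^T y*. Confirmed.

34
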